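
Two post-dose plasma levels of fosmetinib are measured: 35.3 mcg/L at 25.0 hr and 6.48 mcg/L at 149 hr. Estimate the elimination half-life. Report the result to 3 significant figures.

k = ln(C₁/C₂) / (t₂ − t₁) = ln(35.3/6.48) / (149 − 25.0)
  = 1.695 / 124.0 = 0.01367 hr⁻¹
t½ = ln 2 / k = ln 2 / 0.01367 ≈ 50.7 hours

50.7 hours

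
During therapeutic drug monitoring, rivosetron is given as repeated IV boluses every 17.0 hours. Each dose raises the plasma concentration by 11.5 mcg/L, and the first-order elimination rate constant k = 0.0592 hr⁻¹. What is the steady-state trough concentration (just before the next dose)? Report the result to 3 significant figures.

6.63 mcg/L

Fraction remaining after one interval: e^(−kτ) = e^(−0.05920 × 17.0) = 0.3655
R = 1 / (1 − 0.3655) = 1.576
Css,max = 11.5 × 1.576 = 18.13 mcg/L
Css,min = Css,max × e^(−kτ) = 18.13 × 0.3655 ≈ 6.63 mcg/L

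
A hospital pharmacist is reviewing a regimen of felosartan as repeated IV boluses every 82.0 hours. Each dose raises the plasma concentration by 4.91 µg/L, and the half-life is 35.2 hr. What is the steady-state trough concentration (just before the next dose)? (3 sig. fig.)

1.22 µg/L

k = ln 2 / 35.2 = 0.01969 hr⁻¹
Fraction remaining after one interval: e^(−kτ) = e^(−0.01969 × 82.0) = 0.1989
R = 1 / (1 − 0.1989) = 1.248
Css,max = 4.91 × 1.248 = 6.129 µg/L
Css,min = Css,max × e^(−kτ) = 6.129 × 0.1989 ≈ 1.22 µg/L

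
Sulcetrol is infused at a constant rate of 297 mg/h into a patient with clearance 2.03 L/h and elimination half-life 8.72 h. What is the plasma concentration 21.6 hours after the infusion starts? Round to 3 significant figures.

120 mg/L

Css = rate / CL = 297 / 2.03 = 146.3 mg/L
k = ln 2 / 8.72 = 0.07949 h⁻¹
C(t) = Css (1 − e^(−kt)) = 146.3 × (1 − e^(−1.717)) = 146.3 × 0.8204 ≈ 120 mg/L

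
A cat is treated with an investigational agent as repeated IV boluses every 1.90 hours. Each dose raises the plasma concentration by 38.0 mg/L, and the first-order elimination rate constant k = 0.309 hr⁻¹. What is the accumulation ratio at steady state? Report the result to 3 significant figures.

Fraction remaining after one interval: e^(−kτ) = e^(−0.3090 × 1.90) = 0.5559
R = 1 / (1 − 0.5559) = 1 / 0.4441 ≈ 2.25

2.25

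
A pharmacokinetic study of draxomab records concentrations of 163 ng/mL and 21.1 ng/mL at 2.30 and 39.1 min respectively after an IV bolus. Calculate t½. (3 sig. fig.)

k = ln(C₁/C₂) / (t₂ − t₁) = ln(163/21.1) / (39.1 − 2.30)
  = 2.044 / 36.80 = 0.05556 min⁻¹
t½ = ln 2 / k = ln 2 / 0.05556 ≈ 12.5 minutes

12.5 minutes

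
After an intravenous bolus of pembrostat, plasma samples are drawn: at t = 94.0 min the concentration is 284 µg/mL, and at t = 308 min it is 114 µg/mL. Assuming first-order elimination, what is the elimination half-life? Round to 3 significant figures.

163 minutes

k = ln(C₁/C₂) / (t₂ − t₁) = ln(284/114) / (308 − 94.0)
  = 0.9128 / 214.0 = 0.004265 min⁻¹
t½ = ln 2 / k = ln 2 / 0.004265 ≈ 163 minutes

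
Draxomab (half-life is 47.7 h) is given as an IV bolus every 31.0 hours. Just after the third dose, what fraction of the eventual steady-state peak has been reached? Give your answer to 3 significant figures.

k = ln 2 / 47.7 = 0.01453 h⁻¹
f_n = 1 − e^(−nkτ) = 1 − e^(−3 × 0.01453 × 31.0) = 1 − e^(−1.351) = 1 − 0.2589 ≈ 0.741

0.741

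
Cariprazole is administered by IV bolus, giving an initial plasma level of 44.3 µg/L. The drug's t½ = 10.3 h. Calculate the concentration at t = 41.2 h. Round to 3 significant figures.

k = ln 2 / 10.3 = 0.06730 h⁻¹
C(t) = C₀ e^(−kt) = 44.3 × e^(−0.06730 × 41.2) = 44.3 × e^(−2.773) = 44.3 × 0.06250 ≈ 2.77 µg/L

2.77 µg/L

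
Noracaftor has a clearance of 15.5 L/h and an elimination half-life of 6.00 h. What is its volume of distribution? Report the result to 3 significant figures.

k = ln 2 / t½ = ln 2 / 6.00 = 0.1155 h⁻¹
V = CL / k = 15.5 / 0.1155 ≈ 134 L

134 L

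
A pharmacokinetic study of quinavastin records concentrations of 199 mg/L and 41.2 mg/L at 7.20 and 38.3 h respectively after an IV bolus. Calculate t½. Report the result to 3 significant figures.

13.7 hours

k = ln(C₁/C₂) / (t₂ − t₁) = ln(199/41.2) / (38.3 − 7.20)
  = 1.575 / 31.10 = 0.05064 h⁻¹
t½ = ln 2 / k = ln 2 / 0.05064 ≈ 13.7 hours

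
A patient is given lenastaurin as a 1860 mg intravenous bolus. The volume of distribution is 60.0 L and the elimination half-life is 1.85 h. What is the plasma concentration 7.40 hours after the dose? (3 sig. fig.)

C₀ = dose / V = 1860 / 60.0 = 31.00 µg/mL
k = ln 2 / 1.85 = 0.3747 h⁻¹
C(t) = C₀ e^(−kt) = 31.00 × e^(−0.3747 × 7.40) = 31.00 × e^(−2.773) = 31.00 × 0.06250 ≈ 1.94 µg/mL

1.94 µg/mL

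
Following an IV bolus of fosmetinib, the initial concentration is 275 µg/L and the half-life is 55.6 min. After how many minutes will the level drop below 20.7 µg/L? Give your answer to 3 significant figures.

207 minutes

k = ln 2 / 55.6 = 0.01247 min⁻¹
C(t) = C₀ e^(−kt)  ⇒  t = ln(C₀/C) / k
t = ln(275/20.7) / 0.01247 = 2.587 / 0.01247 ≈ 207 minutes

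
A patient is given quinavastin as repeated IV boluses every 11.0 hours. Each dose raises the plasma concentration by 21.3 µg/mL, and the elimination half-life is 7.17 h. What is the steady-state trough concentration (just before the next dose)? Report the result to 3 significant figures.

11.2 µg/mL

k = ln 2 / 7.17 = 0.09667 h⁻¹
Fraction remaining after one interval: e^(−kτ) = e^(−0.09667 × 11.0) = 0.3453
R = 1 / (1 − 0.3453) = 1.527
Css,max = 21.3 × 1.527 = 32.53 µg/mL
Css,min = Css,max × e^(−kτ) = 32.53 × 0.3453 ≈ 11.2 µg/mL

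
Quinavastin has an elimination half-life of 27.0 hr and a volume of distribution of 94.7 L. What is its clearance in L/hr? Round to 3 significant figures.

k = ln 2 / t½ = ln 2 / 27.0 = 0.02567 hr⁻¹
CL = k · V = 0.02567 × 94.7 ≈ 2.43 L/hr

2.43 L/hr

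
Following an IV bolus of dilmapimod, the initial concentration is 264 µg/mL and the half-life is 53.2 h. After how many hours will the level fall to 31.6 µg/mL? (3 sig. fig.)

k = ln 2 / 53.2 = 0.01303 h⁻¹
C(t) = C₀ e^(−kt)  ⇒  t = ln(C₀/C) / k
t = ln(264/31.6) / 0.01303 = 2.123 / 0.01303 ≈ 163 hours

163 hours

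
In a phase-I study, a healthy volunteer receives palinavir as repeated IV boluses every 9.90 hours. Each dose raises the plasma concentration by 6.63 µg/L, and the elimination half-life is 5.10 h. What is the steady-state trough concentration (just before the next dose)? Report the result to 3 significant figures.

2.33 µg/L

k = ln 2 / 5.10 = 0.1359 h⁻¹
Fraction remaining after one interval: e^(−kτ) = e^(−0.1359 × 9.90) = 0.2604
R = 1 / (1 − 0.2604) = 1.352
Css,max = 6.63 × 1.352 = 8.964 µg/L
Css,min = Css,max × e^(−kτ) = 8.964 × 0.2604 ≈ 2.33 µg/L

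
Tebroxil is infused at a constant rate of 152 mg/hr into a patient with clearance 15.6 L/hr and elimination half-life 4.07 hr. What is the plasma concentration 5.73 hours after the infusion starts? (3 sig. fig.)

6.07 µg/mL

Css = rate / CL = 152 / 15.6 = 9.744 µg/mL
k = ln 2 / 4.07 = 0.1703 hr⁻¹
C(t) = Css (1 − e^(−kt)) = 9.744 × (1 − e^(−0.9759)) = 9.744 × 0.6231 ≈ 6.07 µg/mL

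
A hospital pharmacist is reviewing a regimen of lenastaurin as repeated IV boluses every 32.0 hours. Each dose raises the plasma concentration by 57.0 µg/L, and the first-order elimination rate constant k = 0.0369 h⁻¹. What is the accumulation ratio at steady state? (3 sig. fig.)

Fraction remaining after one interval: e^(−kτ) = e^(−0.03690 × 32.0) = 0.3070
R = 1 / (1 − 0.3070) = 1 / 0.6930 ≈ 1.44

1.44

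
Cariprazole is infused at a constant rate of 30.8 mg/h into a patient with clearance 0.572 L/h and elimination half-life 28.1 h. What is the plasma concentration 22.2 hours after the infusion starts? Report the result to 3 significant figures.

22.7 mg/L

Css = rate / CL = 30.8 / 0.572 = 53.85 mg/L
k = ln 2 / 28.1 = 0.02467 h⁻¹
C(t) = Css (1 − e^(−kt)) = 53.85 × (1 − e^(−0.5476)) = 53.85 × 0.4217 ≈ 22.7 mg/L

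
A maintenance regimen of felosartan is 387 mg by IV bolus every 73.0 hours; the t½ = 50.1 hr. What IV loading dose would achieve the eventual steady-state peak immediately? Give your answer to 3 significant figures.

k = ln 2 / 50.1 = 0.01384 hr⁻¹
Accumulation ratio R = 1 / (1 − e^(−kτ)) = 1 / (1 − e^(−0.01384×73.0)) = 1 / (1 − 0.3642) = 1.573
Loading dose = maintenance dose × R = 387 × 1.573 ≈ 609 mg

609 mg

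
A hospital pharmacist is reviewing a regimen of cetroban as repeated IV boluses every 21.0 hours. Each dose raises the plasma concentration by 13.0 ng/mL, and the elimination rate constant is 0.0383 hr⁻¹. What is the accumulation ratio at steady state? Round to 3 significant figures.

1.81

Fraction remaining after one interval: e^(−kτ) = e^(−0.03830 × 21.0) = 0.4474
R = 1 / (1 − 0.4474) = 1 / 0.5526 ≈ 1.81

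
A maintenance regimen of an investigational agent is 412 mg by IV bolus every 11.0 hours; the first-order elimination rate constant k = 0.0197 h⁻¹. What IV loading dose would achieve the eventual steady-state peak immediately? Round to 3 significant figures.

Accumulation ratio R = 1 / (1 − e^(−kτ)) = 1 / (1 − e^(−0.01970×11.0)) = 1 / (1 − 0.8052) = 5.133
Loading dose = maintenance dose × R = 412 × 5.133 ≈ 2110 mg

2110 mg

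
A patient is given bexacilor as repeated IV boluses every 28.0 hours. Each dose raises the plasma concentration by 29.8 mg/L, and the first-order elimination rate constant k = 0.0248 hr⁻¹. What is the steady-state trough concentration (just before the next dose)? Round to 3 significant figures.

Fraction remaining after one interval: e^(−kτ) = e^(−0.02480 × 28.0) = 0.4994
R = 1 / (1 − 0.4994) = 1.997
Css,max = 29.8 × 1.997 = 59.53 mg/L
Css,min = Css,max × e^(−kτ) = 59.53 × 0.4994 ≈ 29.7 mg/L

29.7 mg/L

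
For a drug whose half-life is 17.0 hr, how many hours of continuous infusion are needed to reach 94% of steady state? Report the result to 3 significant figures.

k = ln 2 / 17.0 = 0.04077 hr⁻¹
f = 1 − e^(−kt)  ⇒  t = −ln(1 − f) / k
t = −ln(1 − 0.94) / 0.04077 = 2.813 / 0.04077 ≈ 69.0 hours

69.0 hours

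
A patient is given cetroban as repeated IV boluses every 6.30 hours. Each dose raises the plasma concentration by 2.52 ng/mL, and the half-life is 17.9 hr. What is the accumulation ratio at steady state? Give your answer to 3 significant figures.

k = ln 2 / 17.9 = 0.03872 hr⁻¹
Fraction remaining after one interval: e^(−kτ) = e^(−0.03872 × 6.30) = 0.7835
R = 1 / (1 − 0.7835) = 1 / 0.2165 ≈ 4.62

4.62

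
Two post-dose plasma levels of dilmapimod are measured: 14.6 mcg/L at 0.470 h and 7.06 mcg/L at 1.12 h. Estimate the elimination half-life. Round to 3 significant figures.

0.620 hours

k = ln(C₁/C₂) / (t₂ − t₁) = ln(14.6/7.06) / (1.12 − 0.470)
  = 0.7266 / 0.6500 = 1.118 h⁻¹
t½ = ln 2 / k = ln 2 / 1.118 ≈ 0.620 hours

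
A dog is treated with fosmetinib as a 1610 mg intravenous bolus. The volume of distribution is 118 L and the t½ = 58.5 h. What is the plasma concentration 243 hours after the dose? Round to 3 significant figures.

C₀ = dose / V = 1610 / 118 = 13.64 mg/L
k = ln 2 / 58.5 = 0.01185 h⁻¹
C(t) = C₀ e^(−kt) = 13.64 × e^(−0.01185 × 243) = 13.64 × e^(−2.879) = 13.64 × 0.05618 ≈ 0.766 mg/L

0.766 mg/L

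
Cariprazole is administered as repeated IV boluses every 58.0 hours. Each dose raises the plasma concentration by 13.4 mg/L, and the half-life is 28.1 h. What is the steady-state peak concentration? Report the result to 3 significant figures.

k = ln 2 / 28.1 = 0.02467 h⁻¹
Fraction remaining after one interval: e^(−kτ) = e^(−0.02467 × 58.0) = 0.2391
R = 1 / (1 − 0.2391) = 1.314
Css,max = 13.4 × 1.314 ≈ 17.6 mg/L

17.6 mg/L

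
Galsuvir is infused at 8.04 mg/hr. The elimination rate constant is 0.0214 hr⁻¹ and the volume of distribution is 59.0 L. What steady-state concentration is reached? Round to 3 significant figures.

CL = k · V = 0.0214 × 59.0 = 1.263 L/hr
Css = rate / CL = 8.04 / 1.263 ≈ 6.37 mg/L

6.37 mg/L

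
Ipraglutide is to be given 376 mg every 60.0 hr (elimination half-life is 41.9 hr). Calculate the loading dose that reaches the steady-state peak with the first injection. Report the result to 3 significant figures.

k = ln 2 / 41.9 = 0.01654 hr⁻¹
Accumulation ratio R = 1 / (1 − e^(−kτ)) = 1 / (1 − e^(−0.01654×60.0)) = 1 / (1 − 0.3706) = 1.589
Loading dose = maintenance dose × R = 376 × 1.589 ≈ 597 mg

597 mg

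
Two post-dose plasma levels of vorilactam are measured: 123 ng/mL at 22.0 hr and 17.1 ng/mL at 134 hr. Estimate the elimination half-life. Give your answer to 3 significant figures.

k = ln(C₁/C₂) / (t₂ − t₁) = ln(123/17.1) / (134 − 22.0)
  = 1.973 / 112.0 = 0.01762 hr⁻¹
t½ = ln 2 / k = ln 2 / 0.01762 ≈ 39.3 hours

39.3 hours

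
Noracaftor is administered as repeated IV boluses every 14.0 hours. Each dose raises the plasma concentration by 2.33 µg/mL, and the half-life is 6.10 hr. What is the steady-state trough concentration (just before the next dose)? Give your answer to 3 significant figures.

k = ln 2 / 6.10 = 0.1136 hr⁻¹
Fraction remaining after one interval: e^(−kτ) = e^(−0.1136 × 14.0) = 0.2038
R = 1 / (1 − 0.2038) = 1.256
Css,max = 2.33 × 1.256 = 2.926 µg/mL
Css,min = Css,max × e^(−kτ) = 2.926 × 0.2038 ≈ 0.596 µg/mL

0.596 µg/mL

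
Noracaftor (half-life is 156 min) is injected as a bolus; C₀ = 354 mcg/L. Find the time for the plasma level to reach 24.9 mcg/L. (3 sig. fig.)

k = ln 2 / 156 = 0.004443 min⁻¹
C(t) = C₀ e^(−kt)  ⇒  t = ln(C₀/C) / k
t = ln(354/24.9) / 0.004443 = 2.654 / 0.004443 ≈ 597 minutes

597 minutes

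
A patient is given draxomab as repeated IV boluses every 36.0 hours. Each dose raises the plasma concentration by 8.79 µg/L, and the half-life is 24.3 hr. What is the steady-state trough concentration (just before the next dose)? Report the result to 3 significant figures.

k = ln 2 / 24.3 = 0.02852 hr⁻¹
Fraction remaining after one interval: e^(−kτ) = e^(−0.02852 × 36.0) = 0.3581
R = 1 / (1 − 0.3581) = 1.558
Css,max = 8.79 × 1.558 = 13.69 µg/L
Css,min = Css,max × e^(−kτ) = 13.69 × 0.3581 ≈ 4.90 µg/L

4.90 µg/L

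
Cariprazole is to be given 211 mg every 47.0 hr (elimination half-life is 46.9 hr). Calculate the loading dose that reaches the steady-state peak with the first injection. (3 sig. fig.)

k = ln 2 / 46.9 = 0.01478 hr⁻¹
Accumulation ratio R = 1 / (1 − e^(−kτ)) = 1 / (1 − e^(−0.01478×47.0)) = 1 / (1 − 0.4993) = 1.997
Loading dose = maintenance dose × R = 211 × 1.997 ≈ 421 mg

421 mg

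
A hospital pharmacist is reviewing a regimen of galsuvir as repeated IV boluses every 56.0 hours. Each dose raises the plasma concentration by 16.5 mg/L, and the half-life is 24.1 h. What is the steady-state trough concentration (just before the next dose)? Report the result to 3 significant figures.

4.12 mg/L

k = ln 2 / 24.1 = 0.02876 h⁻¹
Fraction remaining after one interval: e^(−kτ) = e^(−0.02876 × 56.0) = 0.1998
R = 1 / (1 − 0.1998) = 1.250
Css,max = 16.5 × 1.250 = 20.62 mg/L
Css,min = Css,max × e^(−kτ) = 20.62 × 0.1998 ≈ 4.12 mg/L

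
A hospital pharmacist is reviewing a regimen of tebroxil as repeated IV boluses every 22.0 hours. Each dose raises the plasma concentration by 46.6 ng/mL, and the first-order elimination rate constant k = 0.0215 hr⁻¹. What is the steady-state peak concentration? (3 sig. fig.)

Fraction remaining after one interval: e^(−kτ) = e^(−0.02150 × 22.0) = 0.6231
R = 1 / (1 − 0.6231) = 2.653
Css,max = 46.6 × 2.653 ≈ 124 ng/mL

124 ng/mL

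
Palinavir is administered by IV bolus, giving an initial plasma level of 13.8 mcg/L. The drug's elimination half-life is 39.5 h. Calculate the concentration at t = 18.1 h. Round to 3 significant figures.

10.0 mcg/L

k = ln 2 / 39.5 = 0.01755 h⁻¹
C(t) = C₀ e^(−kt) = 13.8 × e^(−0.01755 × 18.1) = 13.8 × e^(−0.3176) = 13.8 × 0.7279 ≈ 10.0 mcg/L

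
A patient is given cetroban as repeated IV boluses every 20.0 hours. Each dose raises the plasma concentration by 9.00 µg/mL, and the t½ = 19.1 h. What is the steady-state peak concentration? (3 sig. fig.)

17.4 µg/mL

k = ln 2 / 19.1 = 0.03629 h⁻¹
Fraction remaining after one interval: e^(−kτ) = e^(−0.03629 × 20.0) = 0.4839
R = 1 / (1 − 0.4839) = 1.938
Css,max = 9.00 × 1.938 ≈ 17.4 µg/mL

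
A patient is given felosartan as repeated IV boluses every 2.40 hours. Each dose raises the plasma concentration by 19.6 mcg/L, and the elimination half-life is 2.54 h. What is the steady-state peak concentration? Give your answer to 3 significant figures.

40.8 mcg/L

k = ln 2 / 2.54 = 0.2729 h⁻¹
Fraction remaining after one interval: e^(−kτ) = e^(−0.2729 × 2.40) = 0.5195
R = 1 / (1 − 0.5195) = 2.081
Css,max = 19.6 × 2.081 ≈ 40.8 mcg/L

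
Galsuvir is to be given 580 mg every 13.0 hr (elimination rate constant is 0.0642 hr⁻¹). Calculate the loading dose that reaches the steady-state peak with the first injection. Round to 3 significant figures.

Accumulation ratio R = 1 / (1 − e^(−kτ)) = 1 / (1 − e^(−0.06420×13.0)) = 1 / (1 − 0.4340) = 1.767
Loading dose = maintenance dose × R = 580 × 1.767 ≈ 1020 mg

1020 mg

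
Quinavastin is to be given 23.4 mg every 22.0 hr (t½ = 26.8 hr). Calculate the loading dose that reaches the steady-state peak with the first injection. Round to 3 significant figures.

k = ln 2 / 26.8 = 0.02586 hr⁻¹
Accumulation ratio R = 1 / (1 − e^(−kτ)) = 1 / (1 − e^(−0.02586×22.0)) = 1 / (1 − 0.5661) = 2.305
Loading dose = maintenance dose × R = 23.4 × 2.305 ≈ 53.9 mg

53.9 mg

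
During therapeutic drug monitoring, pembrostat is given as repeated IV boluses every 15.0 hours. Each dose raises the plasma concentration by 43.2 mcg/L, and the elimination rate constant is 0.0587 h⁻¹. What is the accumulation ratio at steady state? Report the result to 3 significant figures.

1.71

Fraction remaining after one interval: e^(−kτ) = e^(−0.05870 × 15.0) = 0.4146
R = 1 / (1 − 0.4146) = 1 / 0.5854 ≈ 1.71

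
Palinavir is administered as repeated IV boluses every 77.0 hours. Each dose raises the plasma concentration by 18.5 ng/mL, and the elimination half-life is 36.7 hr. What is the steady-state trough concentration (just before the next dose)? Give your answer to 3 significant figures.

5.64 ng/mL

k = ln 2 / 36.7 = 0.01889 hr⁻¹
Fraction remaining after one interval: e^(−kτ) = e^(−0.01889 × 77.0) = 0.2336
R = 1 / (1 − 0.2336) = 1.305
Css,max = 18.5 × 1.305 = 24.14 ng/mL
Css,min = Css,max × e^(−kτ) = 24.14 × 0.2336 ≈ 5.64 ng/mL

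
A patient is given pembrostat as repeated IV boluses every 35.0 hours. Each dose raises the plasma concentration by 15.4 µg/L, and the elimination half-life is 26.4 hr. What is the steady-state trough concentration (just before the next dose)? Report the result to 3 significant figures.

10.2 µg/L

k = ln 2 / 26.4 = 0.02626 hr⁻¹
Fraction remaining after one interval: e^(−kτ) = e^(−0.02626 × 35.0) = 0.3989
R = 1 / (1 − 0.3989) = 1.664
Css,max = 15.4 × 1.664 = 25.62 µg/L
Css,min = Css,max × e^(−kτ) = 25.62 × 0.3989 ≈ 10.2 µg/L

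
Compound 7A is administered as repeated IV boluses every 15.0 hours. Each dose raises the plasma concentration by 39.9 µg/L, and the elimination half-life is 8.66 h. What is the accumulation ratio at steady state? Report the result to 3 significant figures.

1.43

k = ln 2 / 8.66 = 0.08004 h⁻¹
Fraction remaining after one interval: e^(−kτ) = e^(−0.08004 × 15.0) = 0.3010
R = 1 / (1 − 0.3010) = 1 / 0.6990 ≈ 1.43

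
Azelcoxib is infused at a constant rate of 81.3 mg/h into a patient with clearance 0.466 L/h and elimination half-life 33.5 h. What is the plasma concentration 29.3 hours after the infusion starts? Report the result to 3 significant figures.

79.3 mg/L

Css = rate / CL = 81.3 / 0.466 = 174.5 mg/L
k = ln 2 / 33.5 = 0.02069 h⁻¹
C(t) = Css (1 − e^(−kt)) = 174.5 × (1 − e^(−0.6062)) = 174.5 × 0.4546 ≈ 79.3 mg/L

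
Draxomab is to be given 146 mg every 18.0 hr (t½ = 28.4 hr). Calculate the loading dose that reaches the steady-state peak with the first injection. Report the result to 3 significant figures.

411 mg

k = ln 2 / 28.4 = 0.02441 hr⁻¹
Accumulation ratio R = 1 / (1 − e^(−kτ)) = 1 / (1 − e^(−0.02441×18.0)) = 1 / (1 − 0.6445) = 2.813
Loading dose = maintenance dose × R = 146 × 2.813 ≈ 411 mg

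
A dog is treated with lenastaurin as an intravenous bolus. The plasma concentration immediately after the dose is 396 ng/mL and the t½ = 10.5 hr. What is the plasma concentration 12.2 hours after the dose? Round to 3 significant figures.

k = ln 2 / 10.5 = 0.06601 hr⁻¹
C(t) = C₀ e^(−kt) = 396 × e^(−0.06601 × 12.2) = 396 × e^(−0.8054) = 396 × 0.4469 ≈ 177 ng/mL

177 ng/mL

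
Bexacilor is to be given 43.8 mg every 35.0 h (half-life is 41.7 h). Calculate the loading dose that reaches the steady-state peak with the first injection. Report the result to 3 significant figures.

99.3 mg

k = ln 2 / 41.7 = 0.01662 h⁻¹
Accumulation ratio R = 1 / (1 − e^(−kτ)) = 1 / (1 − e^(−0.01662×35.0)) = 1 / (1 − 0.5589) = 2.267
Loading dose = maintenance dose × R = 43.8 × 2.267 ≈ 99.3 mg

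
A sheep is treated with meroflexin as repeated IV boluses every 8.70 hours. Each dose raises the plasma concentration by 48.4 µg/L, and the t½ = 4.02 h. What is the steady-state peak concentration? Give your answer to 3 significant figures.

62.3 µg/L

k = ln 2 / 4.02 = 0.1724 h⁻¹
Fraction remaining after one interval: e^(−kτ) = e^(−0.1724 × 8.70) = 0.2231
R = 1 / (1 − 0.2231) = 1.287
Css,max = 48.4 × 1.287 ≈ 62.3 µg/L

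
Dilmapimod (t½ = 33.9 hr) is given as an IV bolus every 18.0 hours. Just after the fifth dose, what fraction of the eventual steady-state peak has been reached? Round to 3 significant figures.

k = ln 2 / 33.9 = 0.02045 hr⁻¹
f_n = 1 − e^(−nkτ) = 1 − e^(−5 × 0.02045 × 18.0) = 1 − e^(−1.840) = 1 − 0.1588 ≈ 0.841

0.841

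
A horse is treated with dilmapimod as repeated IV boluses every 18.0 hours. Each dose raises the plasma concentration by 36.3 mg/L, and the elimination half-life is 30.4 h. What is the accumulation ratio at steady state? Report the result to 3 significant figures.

k = ln 2 / 30.4 = 0.02280 h⁻¹
Fraction remaining after one interval: e^(−kτ) = e^(−0.02280 × 18.0) = 0.6634
R = 1 / (1 − 0.6634) = 1 / 0.3366 ≈ 2.97

2.97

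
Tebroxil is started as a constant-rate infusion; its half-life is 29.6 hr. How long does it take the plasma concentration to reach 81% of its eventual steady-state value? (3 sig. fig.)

70.9 hours

k = ln 2 / 29.6 = 0.02342 hr⁻¹
f = 1 − e^(−kt)  ⇒  t = −ln(1 − f) / k
t = −ln(1 − 0.81) / 0.02342 = 1.661 / 0.02342 ≈ 70.9 hours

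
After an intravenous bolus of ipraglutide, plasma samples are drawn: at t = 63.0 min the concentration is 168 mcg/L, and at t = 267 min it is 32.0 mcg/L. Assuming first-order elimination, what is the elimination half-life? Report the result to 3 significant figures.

85.3 minutes

k = ln(C₁/C₂) / (t₂ − t₁) = ln(168/32.0) / (267 − 63.0)
  = 1.658 / 204.0 = 0.008129 min⁻¹
t½ = ln 2 / k = ln 2 / 0.008129 ≈ 85.3 minutes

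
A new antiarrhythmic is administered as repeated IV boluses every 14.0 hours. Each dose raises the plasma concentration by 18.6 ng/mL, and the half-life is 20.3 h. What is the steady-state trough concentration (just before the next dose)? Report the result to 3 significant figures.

30.3 ng/mL

k = ln 2 / 20.3 = 0.03415 h⁻¹
Fraction remaining after one interval: e^(−kτ) = e^(−0.03415 × 14.0) = 0.6200
R = 1 / (1 − 0.6200) = 2.632
Css,max = 18.6 × 2.632 = 48.95 ng/mL
Css,min = Css,max × e^(−kτ) = 48.95 × 0.6200 ≈ 30.3 ng/mL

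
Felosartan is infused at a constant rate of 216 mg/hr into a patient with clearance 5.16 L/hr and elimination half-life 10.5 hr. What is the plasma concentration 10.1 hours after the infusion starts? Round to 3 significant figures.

Css = rate / CL = 216 / 5.16 = 41.86 µg/mL
k = ln 2 / 10.5 = 0.06601 hr⁻¹
C(t) = Css (1 − e^(−kt)) = 41.86 × (1 − e^(−0.6667)) = 41.86 × 0.4866 ≈ 20.4 µg/mL

20.4 µg/mL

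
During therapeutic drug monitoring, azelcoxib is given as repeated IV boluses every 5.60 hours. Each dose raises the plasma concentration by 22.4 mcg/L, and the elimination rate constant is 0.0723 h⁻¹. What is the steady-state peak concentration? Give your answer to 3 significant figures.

67.3 mcg/L

Fraction remaining after one interval: e^(−kτ) = e^(−0.07230 × 5.60) = 0.6671
R = 1 / (1 − 0.6671) = 3.004
Css,max = 22.4 × 3.004 ≈ 67.3 mcg/L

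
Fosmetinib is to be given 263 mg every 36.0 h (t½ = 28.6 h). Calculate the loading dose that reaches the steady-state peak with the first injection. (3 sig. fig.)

k = ln 2 / 28.6 = 0.02424 h⁻¹
Accumulation ratio R = 1 / (1 − e^(−kτ)) = 1 / (1 − e^(−0.02424×36.0)) = 1 / (1 − 0.4179) = 1.718
Loading dose = maintenance dose × R = 263 × 1.718 ≈ 452 mg

452 mg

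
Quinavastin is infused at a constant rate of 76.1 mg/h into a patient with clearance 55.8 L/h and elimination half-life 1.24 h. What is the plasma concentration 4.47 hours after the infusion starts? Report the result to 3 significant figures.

Css = rate / CL = 76.1 / 55.8 = 1.364 µg/mL
k = ln 2 / 1.24 = 0.5590 h⁻¹
C(t) = Css (1 − e^(−kt)) = 1.364 × (1 − e^(−2.499)) = 1.364 × 0.9178 ≈ 1.25 µg/mL

1.25 µg/mL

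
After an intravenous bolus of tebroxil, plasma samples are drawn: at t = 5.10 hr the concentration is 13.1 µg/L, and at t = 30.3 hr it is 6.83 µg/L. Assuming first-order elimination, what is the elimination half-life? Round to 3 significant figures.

k = ln(C₁/C₂) / (t₂ − t₁) = ln(13.1/6.83) / (30.3 − 5.10)
  = 0.6513 / 25.20 = 0.02584 hr⁻¹
t½ = ln 2 / k = ln 2 / 0.02584 ≈ 26.8 hours

26.8 hours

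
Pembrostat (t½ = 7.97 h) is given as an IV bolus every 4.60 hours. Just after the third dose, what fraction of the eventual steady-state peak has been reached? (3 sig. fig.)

0.699

k = ln 2 / 7.97 = 0.08697 h⁻¹
f_n = 1 − e^(−nkτ) = 1 − e^(−3 × 0.08697 × 4.60) = 1 − e^(−1.200) = 1 − 0.3011 ≈ 0.699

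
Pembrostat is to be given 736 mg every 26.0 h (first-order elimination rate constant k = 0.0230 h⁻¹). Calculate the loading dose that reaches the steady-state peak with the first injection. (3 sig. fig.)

1640 mg

Accumulation ratio R = 1 / (1 − e^(−kτ)) = 1 / (1 − e^(−0.02300×26.0)) = 1 / (1 − 0.5499) = 2.222
Loading dose = maintenance dose × R = 736 × 2.222 ≈ 1640 mg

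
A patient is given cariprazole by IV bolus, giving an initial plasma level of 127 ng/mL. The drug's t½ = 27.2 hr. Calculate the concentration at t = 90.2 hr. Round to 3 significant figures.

12.8 ng/mL

k = ln 2 / 27.2 = 0.02548 hr⁻¹
90.2 hr is 3.316 half-lives, so C = 127 × (1/2)^3.316 = 127 × 0.1004 ≈ 12.8 ng/mL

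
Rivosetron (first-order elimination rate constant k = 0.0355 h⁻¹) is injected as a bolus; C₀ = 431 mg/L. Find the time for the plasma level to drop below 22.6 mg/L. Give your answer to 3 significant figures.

C(t) = C₀ e^(−kt)  ⇒  t = ln(C₀/C) / k
t = ln(431/22.6) / 0.03550 = 2.948 / 0.03550 ≈ 83.0 hours

83.0 hours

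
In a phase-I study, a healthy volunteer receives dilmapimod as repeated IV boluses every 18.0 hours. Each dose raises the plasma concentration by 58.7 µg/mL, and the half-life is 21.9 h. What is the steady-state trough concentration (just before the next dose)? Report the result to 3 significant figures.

76.5 µg/mL

k = ln 2 / 21.9 = 0.03165 h⁻¹
Fraction remaining after one interval: e^(−kτ) = e^(−0.03165 × 18.0) = 0.5657
R = 1 / (1 − 0.5657) = 2.302
Css,max = 58.7 × 2.302 = 135.2 µg/mL
Css,min = Css,max × e^(−kτ) = 135.2 × 0.5657 ≈ 76.5 µg/mL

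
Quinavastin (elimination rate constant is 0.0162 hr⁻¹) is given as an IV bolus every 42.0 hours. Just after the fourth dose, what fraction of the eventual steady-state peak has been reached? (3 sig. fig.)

0.934

f_n = 1 − e^(−nkτ) = 1 − e^(−4 × 0.01620 × 42.0) = 1 − e^(−2.722) = 1 − 0.06577 ≈ 0.934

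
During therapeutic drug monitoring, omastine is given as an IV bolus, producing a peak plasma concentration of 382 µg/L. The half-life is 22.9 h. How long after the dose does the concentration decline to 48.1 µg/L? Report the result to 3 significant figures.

k = ln 2 / 22.9 = 0.03027 h⁻¹
C(t) = C₀ e^(−kt)  ⇒  t = ln(C₀/C) / k
t = ln(382/48.1) / 0.03027 = 2.072 / 0.03027 ≈ 68.5 hours

68.5 hours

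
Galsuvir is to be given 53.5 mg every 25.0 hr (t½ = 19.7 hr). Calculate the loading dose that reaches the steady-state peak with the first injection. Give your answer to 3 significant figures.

k = ln 2 / 19.7 = 0.03519 hr⁻¹
Accumulation ratio R = 1 / (1 − e^(−kτ)) = 1 / (1 − e^(−0.03519×25.0)) = 1 / (1 − 0.4149) = 1.709
Loading dose = maintenance dose × R = 53.5 × 1.709 ≈ 91.4 mg

91.4 mg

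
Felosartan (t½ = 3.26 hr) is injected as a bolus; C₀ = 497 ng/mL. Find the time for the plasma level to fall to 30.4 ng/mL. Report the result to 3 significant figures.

13.1 hours

k = ln 2 / 3.26 = 0.2126 hr⁻¹
C(t) = C₀ e^(−kt)  ⇒  t = ln(C₀/C) / k
t = ln(497/30.4) / 0.2126 = 2.794 / 0.2126 ≈ 13.1 hours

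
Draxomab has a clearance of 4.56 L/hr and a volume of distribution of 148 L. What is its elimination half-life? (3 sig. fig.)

22.5 hours

k = CL / V = 4.56 / 148 = 0.03081 hr⁻¹
t½ = ln 2 / k = ln 2 / 0.03081 ≈ 22.5 hours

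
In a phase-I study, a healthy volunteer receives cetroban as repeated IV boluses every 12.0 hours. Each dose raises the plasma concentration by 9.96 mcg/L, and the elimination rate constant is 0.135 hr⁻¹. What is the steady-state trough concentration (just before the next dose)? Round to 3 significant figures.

2.46 mcg/L

Fraction remaining after one interval: e^(−kτ) = e^(−0.1350 × 12.0) = 0.1979
R = 1 / (1 − 0.1979) = 1.247
Css,max = 9.96 × 1.247 = 12.42 mcg/L
Css,min = Css,max × e^(−kτ) = 12.42 × 0.1979 ≈ 2.46 mcg/L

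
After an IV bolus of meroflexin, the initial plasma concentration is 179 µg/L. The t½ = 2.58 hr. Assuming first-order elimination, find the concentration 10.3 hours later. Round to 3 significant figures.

11.2 µg/L

k = ln 2 / 2.58 = 0.2687 hr⁻¹
10.3 hr is 3.992 half-lives, so C = 179 × (1/2)^3.992 = 179 × 0.06284 ≈ 11.2 µg/L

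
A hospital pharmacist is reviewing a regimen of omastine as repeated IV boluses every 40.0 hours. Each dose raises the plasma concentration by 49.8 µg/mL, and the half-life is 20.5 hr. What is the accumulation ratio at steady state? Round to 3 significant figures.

k = ln 2 / 20.5 = 0.03381 hr⁻¹
Fraction remaining after one interval: e^(−kτ) = e^(−0.03381 × 40.0) = 0.2586
R = 1 / (1 − 0.2586) = 1 / 0.7414 ≈ 1.35

1.35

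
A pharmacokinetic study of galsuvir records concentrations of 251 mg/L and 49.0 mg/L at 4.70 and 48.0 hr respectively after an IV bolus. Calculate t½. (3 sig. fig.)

k = ln(C₁/C₂) / (t₂ − t₁) = ln(251/49.0) / (48.0 − 4.70)
  = 1.634 / 43.30 = 0.03773 hr⁻¹
t½ = ln 2 / k = ln 2 / 0.03773 ≈ 18.4 hours

18.4 hours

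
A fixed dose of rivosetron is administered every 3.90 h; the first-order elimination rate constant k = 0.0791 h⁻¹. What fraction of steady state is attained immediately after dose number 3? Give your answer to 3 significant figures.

f_n = 1 − e^(−nkτ) = 1 − e^(−3 × 0.07910 × 3.90) = 1 − e^(−0.9255) = 1 − 0.3963 ≈ 0.604

0.604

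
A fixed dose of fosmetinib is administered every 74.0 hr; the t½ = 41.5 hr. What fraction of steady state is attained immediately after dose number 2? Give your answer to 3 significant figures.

0.916

k = ln 2 / 41.5 = 0.01670 hr⁻¹
f_n = 1 − e^(−nkτ) = 1 − e^(−2 × 0.01670 × 74.0) = 1 − e^(−2.472) = 1 − 0.08442 ≈ 0.916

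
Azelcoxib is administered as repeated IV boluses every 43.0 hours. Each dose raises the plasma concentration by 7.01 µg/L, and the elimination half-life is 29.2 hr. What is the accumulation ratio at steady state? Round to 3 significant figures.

k = ln 2 / 29.2 = 0.02374 hr⁻¹
Fraction remaining after one interval: e^(−kτ) = e^(−0.02374 × 43.0) = 0.3603
R = 1 / (1 − 0.3603) = 1 / 0.6397 ≈ 1.56

1.56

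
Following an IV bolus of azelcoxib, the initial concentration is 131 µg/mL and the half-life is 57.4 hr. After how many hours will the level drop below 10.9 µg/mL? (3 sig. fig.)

k = ln 2 / 57.4 = 0.01208 hr⁻¹
C(t) = C₀ e^(−kt)  ⇒  t = ln(C₀/C) / k
t = ln(131/10.9) / 0.01208 = 2.486 / 0.01208 ≈ 206 hours

206 hours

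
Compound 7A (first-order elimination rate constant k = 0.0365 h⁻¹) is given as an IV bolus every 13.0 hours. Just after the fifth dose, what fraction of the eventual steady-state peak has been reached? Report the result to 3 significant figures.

f_n = 1 − e^(−nkτ) = 1 − e^(−5 × 0.03650 × 13.0) = 1 − e^(−2.373) = 1 − 0.09325 ≈ 0.907

0.907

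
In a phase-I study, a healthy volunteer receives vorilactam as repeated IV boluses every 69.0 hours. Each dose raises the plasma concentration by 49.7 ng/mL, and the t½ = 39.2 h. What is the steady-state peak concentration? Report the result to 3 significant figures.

k = ln 2 / 39.2 = 0.01768 h⁻¹
Fraction remaining after one interval: e^(−kτ) = e^(−0.01768 × 69.0) = 0.2952
R = 1 / (1 − 0.2952) = 1.419
Css,max = 49.7 × 1.419 ≈ 70.5 ng/mL

70.5 ng/mL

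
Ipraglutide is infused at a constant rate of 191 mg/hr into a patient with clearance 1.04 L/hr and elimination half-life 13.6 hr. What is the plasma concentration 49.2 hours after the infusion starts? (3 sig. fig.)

Css = rate / CL = 191 / 1.04 = 183.7 µg/mL
k = ln 2 / 13.6 = 0.05097 hr⁻¹
C(t) = Css (1 − e^(−kt)) = 183.7 × (1 − e^(−2.508)) = 183.7 × 0.9185 ≈ 169 µg/mL

169 µg/mL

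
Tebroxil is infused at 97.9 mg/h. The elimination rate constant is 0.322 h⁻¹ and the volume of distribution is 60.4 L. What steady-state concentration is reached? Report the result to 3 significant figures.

CL = k · V = 0.322 × 60.4 = 19.45 L/h
Css = rate / CL = 97.9 / 19.45 ≈ 5.03 µg/mL

5.03 µg/mL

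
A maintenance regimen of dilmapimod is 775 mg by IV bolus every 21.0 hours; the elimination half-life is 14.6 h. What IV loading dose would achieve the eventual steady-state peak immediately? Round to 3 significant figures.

1230 mg

k = ln 2 / 14.6 = 0.04748 h⁻¹
Accumulation ratio R = 1 / (1 − e^(−kτ)) = 1 / (1 − e^(−0.04748×21.0)) = 1 / (1 − 0.3690) = 1.585
Loading dose = maintenance dose × R = 775 × 1.585 ≈ 1230 mg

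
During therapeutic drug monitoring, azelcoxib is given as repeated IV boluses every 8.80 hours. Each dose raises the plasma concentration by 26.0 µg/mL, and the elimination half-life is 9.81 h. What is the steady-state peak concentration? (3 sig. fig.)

56.2 µg/mL

k = ln 2 / 9.81 = 0.07066 h⁻¹
Fraction remaining after one interval: e^(−kτ) = e^(−0.07066 × 8.80) = 0.5370
R = 1 / (1 − 0.5370) = 2.160
Css,max = 26.0 × 2.160 ≈ 56.2 µg/mL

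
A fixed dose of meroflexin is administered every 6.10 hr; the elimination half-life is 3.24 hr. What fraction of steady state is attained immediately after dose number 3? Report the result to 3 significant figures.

0.980

k = ln 2 / 3.24 = 0.2139 hr⁻¹
f_n = 1 − e^(−nkτ) = 1 − e^(−3 × 0.2139 × 6.10) = 1 − e^(−3.915) = 1 − 0.01994 ≈ 0.980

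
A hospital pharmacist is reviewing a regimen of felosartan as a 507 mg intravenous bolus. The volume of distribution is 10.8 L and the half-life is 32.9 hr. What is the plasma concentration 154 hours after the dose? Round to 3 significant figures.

C₀ = dose / V = 507 / 10.8 = 46.94 µg/mL
k = ln 2 / 32.9 = 0.02107 hr⁻¹
C(t) = C₀ e^(−kt) = 46.94 × e^(−0.02107 × 154) = 46.94 × e^(−3.245) = 46.94 × 0.03899 ≈ 1.83 µg/mL

1.83 µg/mL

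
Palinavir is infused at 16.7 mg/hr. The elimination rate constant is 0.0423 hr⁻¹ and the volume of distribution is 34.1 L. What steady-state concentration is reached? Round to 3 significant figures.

CL = k · V = 0.0423 × 34.1 = 1.442 L/hr
Css = rate / CL = 16.7 / 1.442 ≈ 11.6 mg/L

11.6 mg/L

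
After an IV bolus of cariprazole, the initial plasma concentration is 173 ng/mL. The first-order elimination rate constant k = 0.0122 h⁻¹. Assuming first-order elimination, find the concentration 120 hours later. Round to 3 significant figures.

40.0 ng/mL

C(t) = C₀ e^(−kt) = 173 × e^(−0.01220 × 120) = 173 × e^(−1.464) = 173 × 0.2313 ≈ 40.0 ng/mL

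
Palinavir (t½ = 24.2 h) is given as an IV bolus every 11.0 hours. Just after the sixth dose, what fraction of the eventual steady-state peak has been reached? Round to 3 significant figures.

k = ln 2 / 24.2 = 0.02864 h⁻¹
f_n = 1 − e^(−nkτ) = 1 − e^(−6 × 0.02864 × 11.0) = 1 − e^(−1.890) = 1 − 0.1510 ≈ 0.849

0.849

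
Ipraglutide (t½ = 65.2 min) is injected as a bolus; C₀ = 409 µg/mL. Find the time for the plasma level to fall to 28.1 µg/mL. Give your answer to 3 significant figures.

252 minutes

k = ln 2 / 65.2 = 0.01063 min⁻¹
C(t) = C₀ e^(−kt)  ⇒  t = ln(C₀/C) / k
t = ln(409/28.1) / 0.01063 = 2.678 / 0.01063 ≈ 252 minutes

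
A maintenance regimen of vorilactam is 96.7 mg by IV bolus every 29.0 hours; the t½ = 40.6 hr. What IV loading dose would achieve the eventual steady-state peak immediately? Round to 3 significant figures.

248 mg

k = ln 2 / 40.6 = 0.01707 hr⁻¹
Accumulation ratio R = 1 / (1 − e^(−kτ)) = 1 / (1 − e^(−0.01707×29.0)) = 1 / (1 − 0.6095) = 2.561
Loading dose = maintenance dose × R = 96.7 × 2.561 ≈ 248 mg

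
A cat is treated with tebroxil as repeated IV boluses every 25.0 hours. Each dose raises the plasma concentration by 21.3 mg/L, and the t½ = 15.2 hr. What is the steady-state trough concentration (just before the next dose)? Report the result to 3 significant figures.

10.0 mg/L

k = ln 2 / 15.2 = 0.04560 hr⁻¹
Fraction remaining after one interval: e^(−kτ) = e^(−0.04560 × 25.0) = 0.3198
R = 1 / (1 − 0.3198) = 1.470
Css,max = 21.3 × 1.470 = 31.31 mg/L
Css,min = Css,max × e^(−kτ) = 31.31 × 0.3198 ≈ 10.0 mg/L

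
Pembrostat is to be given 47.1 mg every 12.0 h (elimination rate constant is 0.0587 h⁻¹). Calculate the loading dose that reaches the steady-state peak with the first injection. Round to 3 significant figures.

Accumulation ratio R = 1 / (1 − e^(−kτ)) = 1 / (1 − e^(−0.05870×12.0)) = 1 / (1 − 0.4944) = 1.978
Loading dose = maintenance dose × R = 47.1 × 1.978 ≈ 93.2 mg

93.2 mg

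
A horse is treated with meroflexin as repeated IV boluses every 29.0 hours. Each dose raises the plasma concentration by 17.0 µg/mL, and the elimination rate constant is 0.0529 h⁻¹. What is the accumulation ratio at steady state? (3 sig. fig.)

Fraction remaining after one interval: e^(−kτ) = e^(−0.05290 × 29.0) = 0.2156
R = 1 / (1 − 0.2156) = 1 / 0.7844 ≈ 1.27

1.27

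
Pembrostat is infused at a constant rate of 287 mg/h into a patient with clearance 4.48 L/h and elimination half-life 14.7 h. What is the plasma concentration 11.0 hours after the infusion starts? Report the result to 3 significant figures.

25.9 µg/mL

Css = rate / CL = 287 / 4.48 = 64.06 µg/mL
k = ln 2 / 14.7 = 0.04715 h⁻¹
C(t) = Css (1 − e^(−kt)) = 64.06 × (1 − e^(−0.5187)) = 64.06 × 0.4047 ≈ 25.9 µg/mL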